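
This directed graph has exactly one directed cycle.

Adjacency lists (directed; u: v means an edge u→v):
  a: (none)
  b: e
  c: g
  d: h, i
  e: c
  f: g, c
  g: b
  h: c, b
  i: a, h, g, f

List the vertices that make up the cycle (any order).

b, c, e, g

DFS with gray/black marking from g:
g gray
  b gray
    e gray
      c gray
        c→g: g is gray → back edge
Back edge closes the cycle g → b → e → c → g; its vertices are {b, c, e, g}.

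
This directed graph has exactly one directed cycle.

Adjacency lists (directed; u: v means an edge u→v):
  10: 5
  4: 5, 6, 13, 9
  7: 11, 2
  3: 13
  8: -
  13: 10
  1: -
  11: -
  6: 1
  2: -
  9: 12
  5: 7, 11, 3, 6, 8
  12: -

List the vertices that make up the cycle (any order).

DFS with gray/black marking from 5:
5 gray
  7 gray
    11 gray
    11 black
    2 gray
    2 black
  7 black
  5→11: 11 black — skip
  3 gray
    13 gray
      10 gray
        10→5: 5 is gray → back edge
Back edge closes the cycle 5 → 3 → 13 → 10 → 5; its vertices are {3, 5, 10, 13}.

3, 5, 10, 13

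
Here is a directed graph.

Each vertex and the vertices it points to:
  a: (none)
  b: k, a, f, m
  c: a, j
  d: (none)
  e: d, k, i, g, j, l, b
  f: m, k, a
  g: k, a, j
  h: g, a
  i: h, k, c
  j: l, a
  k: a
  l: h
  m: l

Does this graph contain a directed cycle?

Yes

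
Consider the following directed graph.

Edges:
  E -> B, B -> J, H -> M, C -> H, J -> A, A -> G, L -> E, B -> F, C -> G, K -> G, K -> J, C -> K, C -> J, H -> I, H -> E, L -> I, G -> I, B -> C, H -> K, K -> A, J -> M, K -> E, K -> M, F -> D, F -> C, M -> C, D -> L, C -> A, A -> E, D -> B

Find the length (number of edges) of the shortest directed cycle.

3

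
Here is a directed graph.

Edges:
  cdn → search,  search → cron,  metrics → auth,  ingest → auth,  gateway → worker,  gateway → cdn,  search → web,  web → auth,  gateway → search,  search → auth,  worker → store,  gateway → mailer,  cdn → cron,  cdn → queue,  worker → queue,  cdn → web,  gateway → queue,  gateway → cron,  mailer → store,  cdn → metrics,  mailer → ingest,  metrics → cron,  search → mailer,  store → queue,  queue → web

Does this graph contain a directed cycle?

No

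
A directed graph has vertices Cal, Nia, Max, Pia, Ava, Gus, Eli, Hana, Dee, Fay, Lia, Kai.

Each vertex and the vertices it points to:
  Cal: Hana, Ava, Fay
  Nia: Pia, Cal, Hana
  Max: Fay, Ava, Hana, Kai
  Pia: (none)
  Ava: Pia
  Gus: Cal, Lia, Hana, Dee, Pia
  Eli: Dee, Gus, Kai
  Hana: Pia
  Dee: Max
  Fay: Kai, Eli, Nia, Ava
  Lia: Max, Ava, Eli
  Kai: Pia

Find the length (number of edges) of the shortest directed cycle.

3

For each vertex v, BFS finds the shortest path from v back to v.
The shortest such closed walk is Fay → Nia → Cal → Fay, length 3.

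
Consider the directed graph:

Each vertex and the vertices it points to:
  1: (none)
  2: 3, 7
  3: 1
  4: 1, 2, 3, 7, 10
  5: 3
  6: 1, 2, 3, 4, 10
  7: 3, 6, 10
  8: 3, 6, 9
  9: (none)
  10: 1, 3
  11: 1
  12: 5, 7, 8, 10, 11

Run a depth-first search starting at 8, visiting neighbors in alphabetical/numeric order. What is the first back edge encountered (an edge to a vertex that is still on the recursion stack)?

7→6

DFS from 8 (visiting neighbors in alphabetical/numeric order); mark gray on enter, black on exit:
8 gray
  3 gray
    1 gray
    1 black
  3 black
  6 gray
    6→1: 1 black — skip
    2 gray
      2→3: 3 black — skip
      7 gray
        7→3: 3 black — skip
        7→6: 6 is gray → back edge
First back edge: 7 → 6.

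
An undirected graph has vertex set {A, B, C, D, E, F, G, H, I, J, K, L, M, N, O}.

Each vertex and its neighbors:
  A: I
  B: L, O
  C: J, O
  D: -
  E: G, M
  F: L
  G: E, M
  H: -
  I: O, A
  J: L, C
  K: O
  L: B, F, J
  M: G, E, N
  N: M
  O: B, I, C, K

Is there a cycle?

DFS, tracking each vertex's parent; an edge to a visited non-parent vertex closes a cycle.
Start from A:
visit A (parent –)
  visit I (parent A)
    visit O (parent I)
      visit B (parent O)
        visit L (parent B)
          L–B: parent, skip
          visit F (parent L)
            F–L: parent, skip
          visit J (parent L)
            J–L: parent, skip
            visit C (parent J)
              C–J: parent, skip
              C–O: O visited and ≠ parent → cycle
Cycle: O – B – L – J – C – O.

Yes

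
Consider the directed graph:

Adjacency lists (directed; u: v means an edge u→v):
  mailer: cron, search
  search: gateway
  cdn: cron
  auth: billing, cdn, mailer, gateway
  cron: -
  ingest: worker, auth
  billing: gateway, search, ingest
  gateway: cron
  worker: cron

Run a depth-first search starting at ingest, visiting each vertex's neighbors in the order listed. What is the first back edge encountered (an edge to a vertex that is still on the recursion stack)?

billing->ingest

DFS from ingest (visiting each vertex's neighbors in the order listed); mark gray on enter, black on exit:
ingest gray
  worker gray
    cron gray
    cron black
  worker black
  auth gray
    billing gray
      gateway gray
        gateway→cron: cron black — skip
      gateway black
      search gray
        search→gateway: gateway black — skip
      search black
      billing→ingest: ingest is gray → back edge
First back edge: billing → ingest.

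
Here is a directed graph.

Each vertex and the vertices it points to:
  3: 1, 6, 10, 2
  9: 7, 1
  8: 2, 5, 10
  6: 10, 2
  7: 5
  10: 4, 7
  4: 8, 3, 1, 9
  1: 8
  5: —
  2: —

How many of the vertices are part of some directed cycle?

A vertex is on a directed cycle iff it belongs to a strongly connected component of size ≥ 2 (or has a self-loop).
The vertices on cycles are {1, 3, 4, 6, 8, 9, 10} — 7 in total.

7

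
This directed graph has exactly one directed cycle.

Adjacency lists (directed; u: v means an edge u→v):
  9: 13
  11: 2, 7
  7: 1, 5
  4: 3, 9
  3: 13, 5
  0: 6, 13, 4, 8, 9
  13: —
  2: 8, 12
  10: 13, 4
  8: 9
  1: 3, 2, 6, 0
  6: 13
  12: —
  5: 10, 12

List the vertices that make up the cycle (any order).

3, 4, 5, 10

DFS with gray/black marking from 5:
5 gray
  10 gray
    13 gray
    13 black
    4 gray
      3 gray
        3→13: 13 black — skip
        3→5: 5 is gray → back edge
Back edge closes the cycle 5 → 10 → 4 → 3 → 5; its vertices are {3, 4, 5, 10}.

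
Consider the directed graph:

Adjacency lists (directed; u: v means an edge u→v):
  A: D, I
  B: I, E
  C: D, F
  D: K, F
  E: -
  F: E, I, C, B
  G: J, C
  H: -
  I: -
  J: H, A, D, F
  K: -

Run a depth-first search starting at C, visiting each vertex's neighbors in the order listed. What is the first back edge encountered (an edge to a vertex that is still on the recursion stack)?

F->C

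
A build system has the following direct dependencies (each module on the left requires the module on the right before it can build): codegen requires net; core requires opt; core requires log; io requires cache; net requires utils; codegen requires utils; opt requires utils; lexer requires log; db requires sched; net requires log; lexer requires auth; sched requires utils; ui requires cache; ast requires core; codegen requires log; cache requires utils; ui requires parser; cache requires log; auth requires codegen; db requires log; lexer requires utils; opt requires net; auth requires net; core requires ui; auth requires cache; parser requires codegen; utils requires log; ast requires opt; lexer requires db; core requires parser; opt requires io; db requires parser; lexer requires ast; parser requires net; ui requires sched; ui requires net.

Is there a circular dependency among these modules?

DFS with white/gray/black marking, starting from ast:
ast gray
  opt gray
    io gray
      cache gray
        log gray
        log black
        utils gray
          utils→log: log black — skip
        utils black
      cache black
    io black
    opt→utils: utils black — skip
    net gray
      net→utils: utils black — skip
      net→log: log black — skip
    net black
  opt black
  core gray
    parser gray
      codegen gray
        codegen→utils: utils black — skip
        codegen→log: log black — skip
        codegen→net: net black — skip
      codegen black
      parser→net: net black — skip
    parser black
    core→log: log black — skip
    core→opt: opt black — skip
    ui gray
      ui→net: net black — skip
      sched gray
        sched→utils: utils black — skip
      sched black
      ui→parser: parser black — skip
      ui→cache: cache black — skip
    ui black
  core black
ast black
lexer gray
  lexer→utils: utils black — skip
  auth gray
    auth→codegen: codegen black — skip
    auth→net: net black — skip
    auth→cache: cache black — skip
  auth black
  db gray
    db→log: log black — skip
    db→parser: parser black — skip
    db→sched: sched black — skip
  db black
  lexer→log: log black — skip
  lexer→ast: ast black — skip
lexer black
Every edge goes to a white or black vertex — no back edge, so the graph is acyclic.

No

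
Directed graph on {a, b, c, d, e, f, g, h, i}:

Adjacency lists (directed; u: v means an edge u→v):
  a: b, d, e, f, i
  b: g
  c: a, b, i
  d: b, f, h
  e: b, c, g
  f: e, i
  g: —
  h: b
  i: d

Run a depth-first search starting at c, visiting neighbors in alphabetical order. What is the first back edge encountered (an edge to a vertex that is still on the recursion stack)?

e->c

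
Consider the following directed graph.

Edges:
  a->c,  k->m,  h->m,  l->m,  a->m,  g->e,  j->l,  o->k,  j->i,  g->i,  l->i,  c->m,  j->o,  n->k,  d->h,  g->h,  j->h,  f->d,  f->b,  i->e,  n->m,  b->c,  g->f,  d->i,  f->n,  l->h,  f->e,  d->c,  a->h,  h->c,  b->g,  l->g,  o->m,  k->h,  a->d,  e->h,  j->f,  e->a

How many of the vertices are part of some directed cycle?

7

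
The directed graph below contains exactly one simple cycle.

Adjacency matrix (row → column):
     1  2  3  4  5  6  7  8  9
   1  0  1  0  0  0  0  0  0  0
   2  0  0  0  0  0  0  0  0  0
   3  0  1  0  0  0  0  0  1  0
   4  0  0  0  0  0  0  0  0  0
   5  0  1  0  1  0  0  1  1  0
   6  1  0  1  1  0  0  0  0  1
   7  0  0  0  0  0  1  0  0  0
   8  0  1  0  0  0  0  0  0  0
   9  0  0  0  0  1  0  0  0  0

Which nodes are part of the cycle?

DFS with gray/black marking from 6:
6 gray
  3 gray
    2 gray
    2 black
    8 gray
      8→2: 2 black — skip
    8 black
  3 black
  1 gray
    1→2: 2 black — skip
  1 black
  4 gray
  4 black
  9 gray
    5 gray
      5→8: 8 black — skip
      5→4: 4 black — skip
      7 gray
        7→6: 6 is gray → back edge
Back edge closes the cycle 6 → 9 → 5 → 7 → 6; its vertices are {5, 6, 7, 9}.

5, 6, 7, 9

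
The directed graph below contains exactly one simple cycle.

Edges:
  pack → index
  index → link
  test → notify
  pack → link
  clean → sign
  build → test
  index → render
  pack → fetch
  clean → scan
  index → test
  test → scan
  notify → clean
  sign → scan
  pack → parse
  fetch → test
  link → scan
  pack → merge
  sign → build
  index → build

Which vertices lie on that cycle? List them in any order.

DFS with gray/black marking from test:
test gray
  notify gray
    clean gray
      scan gray
      scan black
      sign gray
        build gray
          build→test: test is gray → back edge
Back edge closes the cycle test → notify → clean → sign → build → test; its vertices are {sign, test, build, clean, notify}.

sign, test, build, clean, notify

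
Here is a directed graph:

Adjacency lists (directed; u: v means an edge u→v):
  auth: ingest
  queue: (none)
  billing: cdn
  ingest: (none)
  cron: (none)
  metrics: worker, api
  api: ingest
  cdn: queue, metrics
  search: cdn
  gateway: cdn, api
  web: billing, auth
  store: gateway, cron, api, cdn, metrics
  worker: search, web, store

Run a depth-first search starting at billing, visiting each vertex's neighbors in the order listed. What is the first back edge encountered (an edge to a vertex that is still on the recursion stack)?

DFS from billing (visiting each vertex's neighbors in the order listed); mark gray on enter, black on exit:
billing gray
  cdn gray
    queue gray
    queue black
    metrics gray
      worker gray
        search gray
          search→cdn: cdn is gray → back edge
First back edge: search → cdn.

search->cdn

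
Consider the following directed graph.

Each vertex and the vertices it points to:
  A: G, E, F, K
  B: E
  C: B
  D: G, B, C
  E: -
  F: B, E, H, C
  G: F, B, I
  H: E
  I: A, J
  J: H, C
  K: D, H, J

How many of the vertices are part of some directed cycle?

5

A vertex is on a directed cycle iff it belongs to a strongly connected component of size ≥ 2 (or has a self-loop).
The vertices on cycles are {A, D, G, I, K} — 5 in total.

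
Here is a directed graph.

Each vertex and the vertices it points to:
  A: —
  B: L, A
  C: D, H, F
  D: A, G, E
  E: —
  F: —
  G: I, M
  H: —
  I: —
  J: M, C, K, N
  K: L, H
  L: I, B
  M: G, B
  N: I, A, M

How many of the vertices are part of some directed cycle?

4

A vertex is on a directed cycle iff it belongs to a strongly connected component of size ≥ 2 (or has a self-loop).
The vertices on cycles are {B, G, L, M} — 4 in total.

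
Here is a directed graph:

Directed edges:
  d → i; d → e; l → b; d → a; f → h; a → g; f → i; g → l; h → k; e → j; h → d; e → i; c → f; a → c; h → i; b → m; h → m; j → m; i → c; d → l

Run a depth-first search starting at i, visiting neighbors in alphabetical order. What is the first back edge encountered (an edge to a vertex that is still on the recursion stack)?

a→c

DFS from i (visiting neighbors in alphabetical order); mark gray on enter, black on exit:
i gray
  c gray
    f gray
      h gray
        d gray
          a gray
            a→c: c is gray → back edge
First back edge: a → c.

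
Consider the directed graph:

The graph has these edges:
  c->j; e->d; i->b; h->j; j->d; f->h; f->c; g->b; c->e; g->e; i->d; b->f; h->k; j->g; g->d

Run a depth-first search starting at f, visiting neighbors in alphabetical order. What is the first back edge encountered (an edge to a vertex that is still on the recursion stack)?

b→f

DFS from f (visiting neighbors in alphabetical order); mark gray on enter, black on exit:
f gray
  c gray
    e gray
      d gray
      d black
    e black
    j gray
      j→d: d black — skip
      g gray
        b gray
          b→f: f is gray → back edge
First back edge: b → f.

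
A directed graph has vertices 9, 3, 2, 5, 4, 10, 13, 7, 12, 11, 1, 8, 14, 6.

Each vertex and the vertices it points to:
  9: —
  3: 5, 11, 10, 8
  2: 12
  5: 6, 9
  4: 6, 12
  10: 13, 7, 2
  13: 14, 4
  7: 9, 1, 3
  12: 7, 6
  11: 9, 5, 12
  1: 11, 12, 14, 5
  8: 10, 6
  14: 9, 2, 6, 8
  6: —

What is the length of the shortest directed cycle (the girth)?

For each vertex v, BFS finds the shortest path from v back to v.
The shortest such closed walk is 7 → 1 → 12 → 7, length 3.

3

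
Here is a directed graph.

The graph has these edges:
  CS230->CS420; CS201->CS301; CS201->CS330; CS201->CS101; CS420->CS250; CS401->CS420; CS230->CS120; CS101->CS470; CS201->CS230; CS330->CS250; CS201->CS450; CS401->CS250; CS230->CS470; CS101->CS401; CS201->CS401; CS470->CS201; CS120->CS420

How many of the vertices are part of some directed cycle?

4

A vertex is on a directed cycle iff it belongs to a strongly connected component of size ≥ 2 (or has a self-loop).
The vertices on cycles are {CS101, CS201, CS230, CS470} — 4 in total.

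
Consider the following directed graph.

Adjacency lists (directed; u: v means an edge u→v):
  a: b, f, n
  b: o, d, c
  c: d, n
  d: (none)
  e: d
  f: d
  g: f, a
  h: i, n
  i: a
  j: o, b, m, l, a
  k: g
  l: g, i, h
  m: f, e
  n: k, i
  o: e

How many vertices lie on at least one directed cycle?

7

A vertex is on a directed cycle iff it belongs to a strongly connected component of size ≥ 2 (or has a self-loop).
The vertices on cycles are {a, b, c, g, i, k, n} — 7 in total.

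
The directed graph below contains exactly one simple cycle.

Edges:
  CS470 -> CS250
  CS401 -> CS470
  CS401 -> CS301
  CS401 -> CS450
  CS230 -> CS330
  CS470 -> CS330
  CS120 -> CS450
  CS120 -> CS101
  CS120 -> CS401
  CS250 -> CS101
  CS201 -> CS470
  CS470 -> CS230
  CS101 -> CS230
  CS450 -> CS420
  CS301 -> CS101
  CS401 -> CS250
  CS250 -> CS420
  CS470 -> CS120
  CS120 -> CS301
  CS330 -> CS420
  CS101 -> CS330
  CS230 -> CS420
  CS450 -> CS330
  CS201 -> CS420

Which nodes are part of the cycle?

DFS with gray/black marking from CS470:
CS470 gray
  CS120 gray
    CS401 gray
      CS401→CS470: CS470 is gray → back edge
Back edge closes the cycle CS470 → CS120 → CS401 → CS470; its vertices are {CS120, CS401, CS470}.

CS120, CS401, CS470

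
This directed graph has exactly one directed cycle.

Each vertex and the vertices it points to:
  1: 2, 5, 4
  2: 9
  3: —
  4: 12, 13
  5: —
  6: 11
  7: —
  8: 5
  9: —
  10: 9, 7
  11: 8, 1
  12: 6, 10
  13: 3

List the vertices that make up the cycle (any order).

1, 4, 6, 11, 12

DFS with gray/black marking from 4:
4 gray
  12 gray
    6 gray
      11 gray
        8 gray
          5 gray
          5 black
        8 black
        1 gray
          2 gray
            9 gray
            9 black
          2 black
          1→5: 5 black — skip
          1→4: 4 is gray → back edge
Back edge closes the cycle 4 → 12 → 6 → 11 → 1 → 4; its vertices are {1, 4, 6, 11, 12}.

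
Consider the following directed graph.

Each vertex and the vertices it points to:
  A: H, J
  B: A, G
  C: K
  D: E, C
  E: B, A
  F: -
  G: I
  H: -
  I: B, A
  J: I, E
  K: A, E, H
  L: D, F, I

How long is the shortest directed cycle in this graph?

For each vertex v, BFS finds the shortest path from v back to v.
The shortest such closed walk is I → A → J → I, length 3.

3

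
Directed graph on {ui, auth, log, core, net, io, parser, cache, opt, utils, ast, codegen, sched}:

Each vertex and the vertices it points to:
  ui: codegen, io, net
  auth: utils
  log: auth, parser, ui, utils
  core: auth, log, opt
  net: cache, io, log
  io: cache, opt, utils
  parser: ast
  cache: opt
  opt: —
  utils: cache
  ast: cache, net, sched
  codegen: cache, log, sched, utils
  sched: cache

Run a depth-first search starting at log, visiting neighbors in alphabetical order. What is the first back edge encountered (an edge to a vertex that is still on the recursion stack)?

DFS from log (visiting neighbors in alphabetical order); mark gray on enter, black on exit:
log gray
  auth gray
    utils gray
      cache gray
        opt gray
        opt black
      cache black
    utils black
  auth black
  parser gray
    ast gray
      ast→cache: cache black — skip
      net gray
        net→cache: cache black — skip
        io gray
          io→cache: cache black — skip
          io→opt: opt black — skip
          io→utils: utils black — skip
        io black
        net→log: log is gray → back edge
First back edge: net → log.

net→log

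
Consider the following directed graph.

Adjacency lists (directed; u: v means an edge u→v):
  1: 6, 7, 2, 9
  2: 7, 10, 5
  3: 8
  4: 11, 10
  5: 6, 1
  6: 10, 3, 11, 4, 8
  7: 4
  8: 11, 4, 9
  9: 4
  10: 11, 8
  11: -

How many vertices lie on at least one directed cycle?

7

A vertex is on a directed cycle iff it belongs to a strongly connected component of size ≥ 2 (or has a self-loop).
The vertices on cycles are {1, 2, 4, 5, 8, 9, 10} — 7 in total.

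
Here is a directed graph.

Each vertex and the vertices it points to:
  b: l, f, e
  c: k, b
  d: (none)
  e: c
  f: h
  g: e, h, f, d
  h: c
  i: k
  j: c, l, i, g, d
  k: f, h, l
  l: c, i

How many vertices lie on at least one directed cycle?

A vertex is on a directed cycle iff it belongs to a strongly connected component of size ≥ 2 (or has a self-loop).
The vertices on cycles are {b, c, e, f, h, i, k, l} — 8 in total.

8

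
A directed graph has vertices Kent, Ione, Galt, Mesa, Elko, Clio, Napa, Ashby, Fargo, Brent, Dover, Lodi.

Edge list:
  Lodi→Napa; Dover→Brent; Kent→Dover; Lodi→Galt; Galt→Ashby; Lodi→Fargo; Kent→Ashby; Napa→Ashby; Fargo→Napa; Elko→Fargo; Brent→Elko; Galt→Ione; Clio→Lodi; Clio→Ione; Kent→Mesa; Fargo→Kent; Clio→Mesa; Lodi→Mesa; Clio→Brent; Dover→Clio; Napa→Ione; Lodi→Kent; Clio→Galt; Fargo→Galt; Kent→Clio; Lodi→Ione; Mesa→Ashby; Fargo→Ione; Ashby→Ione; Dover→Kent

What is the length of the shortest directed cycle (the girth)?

2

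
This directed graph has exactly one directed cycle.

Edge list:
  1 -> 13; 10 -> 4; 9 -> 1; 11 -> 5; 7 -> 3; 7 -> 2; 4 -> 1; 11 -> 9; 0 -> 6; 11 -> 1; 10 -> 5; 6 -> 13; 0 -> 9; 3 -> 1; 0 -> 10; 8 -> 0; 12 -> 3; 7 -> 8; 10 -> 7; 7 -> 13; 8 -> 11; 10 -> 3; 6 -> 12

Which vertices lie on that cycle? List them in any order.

0, 7, 8, 10

DFS with gray/black marking from 8:
8 gray
  11 gray
    5 gray
    5 black
    9 gray
      1 gray
        13 gray
        13 black
      1 black
    9 black
    11→1: 1 black — skip
  11 black
  0 gray
    0→9: 9 black — skip
    10 gray
      7 gray
        3 gray
          3→1: 1 black — skip
        3 black
        2 gray
        2 black
        7→13: 13 black — skip
        7→8: 8 is gray → back edge
Back edge closes the cycle 8 → 0 → 10 → 7 → 8; its vertices are {0, 7, 8, 10}.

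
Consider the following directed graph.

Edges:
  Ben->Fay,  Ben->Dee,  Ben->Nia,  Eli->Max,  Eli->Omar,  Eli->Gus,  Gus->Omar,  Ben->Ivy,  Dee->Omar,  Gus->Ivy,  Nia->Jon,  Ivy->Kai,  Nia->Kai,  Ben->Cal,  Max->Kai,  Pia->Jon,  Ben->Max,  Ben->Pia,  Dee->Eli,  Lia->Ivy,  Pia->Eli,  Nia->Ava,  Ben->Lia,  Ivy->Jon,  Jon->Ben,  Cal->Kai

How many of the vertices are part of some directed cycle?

A vertex is on a directed cycle iff it belongs to a strongly connected component of size ≥ 2 (or has a self-loop).
The vertices on cycles are {Ben, Dee, Eli, Gus, Ivy, Jon, Lia, Nia, Pia} — 9 in total.

9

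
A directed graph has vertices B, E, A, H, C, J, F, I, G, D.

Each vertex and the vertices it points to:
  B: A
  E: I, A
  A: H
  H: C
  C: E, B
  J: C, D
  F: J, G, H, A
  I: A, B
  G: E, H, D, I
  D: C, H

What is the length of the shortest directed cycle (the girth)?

4

For each vertex v, BFS finds the shortest path from v back to v.
The shortest such closed walk is C → E → A → H → C, length 4.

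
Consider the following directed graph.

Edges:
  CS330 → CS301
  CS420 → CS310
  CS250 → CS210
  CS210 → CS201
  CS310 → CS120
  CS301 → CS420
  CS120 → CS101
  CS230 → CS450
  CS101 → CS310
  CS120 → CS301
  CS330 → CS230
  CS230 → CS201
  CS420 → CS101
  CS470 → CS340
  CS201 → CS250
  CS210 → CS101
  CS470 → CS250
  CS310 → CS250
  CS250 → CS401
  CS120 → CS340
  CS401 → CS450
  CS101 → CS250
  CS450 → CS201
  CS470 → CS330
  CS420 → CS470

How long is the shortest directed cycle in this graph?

For each vertex v, BFS finds the shortest path from v back to v.
The shortest such closed walk is CS310 → CS120 → CS101 → CS310, length 3.

3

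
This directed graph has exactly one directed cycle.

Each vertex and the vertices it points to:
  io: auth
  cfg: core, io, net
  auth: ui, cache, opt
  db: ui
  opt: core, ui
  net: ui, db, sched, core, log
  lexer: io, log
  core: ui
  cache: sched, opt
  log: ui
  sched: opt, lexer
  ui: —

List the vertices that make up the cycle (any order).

io, auth, cache, lexer, sched

DFS with gray/black marking from sched:
sched gray
  opt gray
    core gray
      ui gray
      ui black
    core black
    opt→ui: ui black — skip
  opt black
  lexer gray
    io gray
      auth gray
        auth→ui: ui black — skip
        cache gray
          cache→sched: sched is gray → back edge
Back edge closes the cycle sched → lexer → io → auth → cache → sched; its vertices are {io, auth, cache, lexer, sched}.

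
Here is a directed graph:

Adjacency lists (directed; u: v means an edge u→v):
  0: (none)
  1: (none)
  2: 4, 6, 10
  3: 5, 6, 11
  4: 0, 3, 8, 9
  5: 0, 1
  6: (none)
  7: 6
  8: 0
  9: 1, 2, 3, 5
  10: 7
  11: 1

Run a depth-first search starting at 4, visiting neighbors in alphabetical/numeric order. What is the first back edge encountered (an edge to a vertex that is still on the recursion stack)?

2->4

DFS from 4 (visiting neighbors in alphabetical/numeric order); mark gray on enter, black on exit:
4 gray
  0 gray
  0 black
  3 gray
    5 gray
      5→0: 0 black — skip
      1 gray
      1 black
    5 black
    6 gray
    6 black
    11 gray
      11→1: 1 black — skip
    11 black
  3 black
  8 gray
    8→0: 0 black — skip
  8 black
  9 gray
    9→1: 1 black — skip
    2 gray
      2→4: 4 is gray → back edge
First back edge: 2 → 4.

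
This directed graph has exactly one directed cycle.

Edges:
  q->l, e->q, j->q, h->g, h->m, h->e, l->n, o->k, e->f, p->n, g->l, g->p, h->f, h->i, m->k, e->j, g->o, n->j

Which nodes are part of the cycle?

j, l, n, q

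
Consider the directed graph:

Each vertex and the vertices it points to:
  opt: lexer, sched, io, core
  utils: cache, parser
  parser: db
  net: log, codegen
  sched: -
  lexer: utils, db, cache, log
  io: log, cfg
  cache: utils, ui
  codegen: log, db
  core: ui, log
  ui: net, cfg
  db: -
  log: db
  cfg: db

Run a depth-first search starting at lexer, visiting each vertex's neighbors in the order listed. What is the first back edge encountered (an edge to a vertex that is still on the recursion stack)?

DFS from lexer (visiting each vertex's neighbors in the order listed); mark gray on enter, black on exit:
lexer gray
  utils gray
    cache gray
      cache→utils: utils is gray → back edge
First back edge: cache → utils.

cache→utils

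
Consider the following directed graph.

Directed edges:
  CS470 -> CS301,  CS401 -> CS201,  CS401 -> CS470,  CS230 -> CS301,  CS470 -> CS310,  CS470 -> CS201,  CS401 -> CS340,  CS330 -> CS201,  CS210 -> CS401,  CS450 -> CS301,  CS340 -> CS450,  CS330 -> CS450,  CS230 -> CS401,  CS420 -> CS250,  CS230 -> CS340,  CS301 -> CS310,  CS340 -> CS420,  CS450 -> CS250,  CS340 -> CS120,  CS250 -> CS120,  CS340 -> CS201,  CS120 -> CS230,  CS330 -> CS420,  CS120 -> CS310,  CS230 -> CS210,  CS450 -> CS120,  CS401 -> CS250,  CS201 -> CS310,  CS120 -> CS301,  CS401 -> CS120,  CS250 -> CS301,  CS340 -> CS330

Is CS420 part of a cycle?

Yes

CS420 is on a cycle iff CS420 can reach itself via ≥1 edge.
CS420 → CS250 → CS120 → CS230 → CS340 → CS420 — yes.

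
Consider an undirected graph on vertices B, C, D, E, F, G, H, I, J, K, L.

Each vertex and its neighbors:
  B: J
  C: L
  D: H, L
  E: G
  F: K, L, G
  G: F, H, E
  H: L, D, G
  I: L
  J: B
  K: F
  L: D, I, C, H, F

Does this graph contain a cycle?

Yes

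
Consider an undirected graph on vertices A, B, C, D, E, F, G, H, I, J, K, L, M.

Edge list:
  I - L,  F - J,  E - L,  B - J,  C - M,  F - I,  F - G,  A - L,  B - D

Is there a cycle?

DFS, tracking each vertex's parent; an edge to a visited non-parent vertex closes a cycle.
Start from G:
visit G (parent –)
  visit F (parent G)
    F–G: parent, skip
    visit J (parent F)
      J–F: parent, skip
      visit B (parent J)
        B–J: parent, skip
        visit D (parent B)
          D–B: parent, skip
    visit I (parent F)
      I–F: parent, skip
      visit L (parent I)
        L–I: parent, skip
        visit E (parent L)
          E–L: parent, skip
        visit A (parent L)
          A–L: parent, skip
visit C (parent –)
  visit M (parent C)
    M–C: parent, skip
visit H (parent –)
visit K (parent –)
No non-parent visited neighbor found — the graph is a forest.

No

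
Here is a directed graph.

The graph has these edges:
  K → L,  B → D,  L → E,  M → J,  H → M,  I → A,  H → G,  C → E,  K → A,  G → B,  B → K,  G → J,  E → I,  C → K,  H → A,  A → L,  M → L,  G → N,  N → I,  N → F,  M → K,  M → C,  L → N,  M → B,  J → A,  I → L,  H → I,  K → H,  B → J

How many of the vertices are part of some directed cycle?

11

A vertex is on a directed cycle iff it belongs to a strongly connected component of size ≥ 2 (or has a self-loop).
The vertices on cycles are {A, B, C, E, G, H, I, K, L, M, N} — 11 in total.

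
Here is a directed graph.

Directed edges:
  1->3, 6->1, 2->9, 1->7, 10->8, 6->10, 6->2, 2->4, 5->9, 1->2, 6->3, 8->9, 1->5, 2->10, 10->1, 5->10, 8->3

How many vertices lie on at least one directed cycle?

4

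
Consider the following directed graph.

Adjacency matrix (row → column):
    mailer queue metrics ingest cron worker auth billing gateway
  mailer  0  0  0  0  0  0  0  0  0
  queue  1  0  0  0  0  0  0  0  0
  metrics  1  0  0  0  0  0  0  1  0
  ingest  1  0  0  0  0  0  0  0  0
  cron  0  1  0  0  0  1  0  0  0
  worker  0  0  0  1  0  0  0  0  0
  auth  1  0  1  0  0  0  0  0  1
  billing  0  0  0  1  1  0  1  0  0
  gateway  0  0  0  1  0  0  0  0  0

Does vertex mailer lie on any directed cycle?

mailer lies on a cycle iff there is a path from mailer back to itself.
Exploring from mailer, it never reaches itself; equivalently, its strongly connected component is a singleton.

No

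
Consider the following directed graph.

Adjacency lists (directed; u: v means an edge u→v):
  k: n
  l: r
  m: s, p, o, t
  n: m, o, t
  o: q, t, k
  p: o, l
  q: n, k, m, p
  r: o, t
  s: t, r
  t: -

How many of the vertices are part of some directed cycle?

9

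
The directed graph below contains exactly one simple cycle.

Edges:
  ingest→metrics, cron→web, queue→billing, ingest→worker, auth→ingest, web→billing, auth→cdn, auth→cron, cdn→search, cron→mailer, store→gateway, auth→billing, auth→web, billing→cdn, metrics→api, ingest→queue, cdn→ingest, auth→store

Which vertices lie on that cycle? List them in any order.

DFS with gray/black marking from cdn:
cdn gray
  search gray
  search black
  ingest gray
    queue gray
      billing gray
        billing→cdn: cdn is gray → back edge
Back edge closes the cycle cdn → ingest → queue → billing → cdn; its vertices are {cdn, queue, ingest, billing}.

cdn, queue, ingest, billing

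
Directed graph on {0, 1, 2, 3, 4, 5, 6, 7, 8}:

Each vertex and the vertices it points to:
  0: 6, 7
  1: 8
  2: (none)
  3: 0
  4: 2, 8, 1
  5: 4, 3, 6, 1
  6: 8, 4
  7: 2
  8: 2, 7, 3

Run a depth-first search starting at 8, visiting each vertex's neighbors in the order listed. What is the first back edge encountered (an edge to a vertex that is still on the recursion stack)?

DFS from 8 (visiting each vertex's neighbors in the order listed); mark gray on enter, black on exit:
8 gray
  2 gray
  2 black
  7 gray
    7→2: 2 black — skip
  7 black
  3 gray
    0 gray
      6 gray
        6→8: 8 is gray → back edge
First back edge: 6 → 8.

6→8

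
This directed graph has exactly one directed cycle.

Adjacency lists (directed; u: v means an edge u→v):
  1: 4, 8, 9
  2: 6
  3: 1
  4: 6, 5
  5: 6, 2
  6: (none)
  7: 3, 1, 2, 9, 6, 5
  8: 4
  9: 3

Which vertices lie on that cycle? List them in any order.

DFS with gray/black marking from 1:
1 gray
  4 gray
    6 gray
    6 black
    5 gray
      5→6: 6 black — skip
      2 gray
        2→6: 6 black — skip
      2 black
    5 black
  4 black
  8 gray
    8→4: 4 black — skip
  8 black
  9 gray
    3 gray
      3→1: 1 is gray → back edge
Back edge closes the cycle 1 → 9 → 3 → 1; its vertices are {1, 3, 9}.

1, 3, 9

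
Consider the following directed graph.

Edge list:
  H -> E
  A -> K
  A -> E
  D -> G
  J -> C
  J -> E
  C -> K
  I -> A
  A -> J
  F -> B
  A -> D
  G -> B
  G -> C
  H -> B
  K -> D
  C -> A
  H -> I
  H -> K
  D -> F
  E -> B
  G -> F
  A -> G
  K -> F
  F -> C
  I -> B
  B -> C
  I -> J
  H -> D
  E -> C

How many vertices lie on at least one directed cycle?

9

A vertex is on a directed cycle iff it belongs to a strongly connected component of size ≥ 2 (or has a self-loop).
The vertices on cycles are {A, B, C, D, E, F, G, J, K} — 9 in total.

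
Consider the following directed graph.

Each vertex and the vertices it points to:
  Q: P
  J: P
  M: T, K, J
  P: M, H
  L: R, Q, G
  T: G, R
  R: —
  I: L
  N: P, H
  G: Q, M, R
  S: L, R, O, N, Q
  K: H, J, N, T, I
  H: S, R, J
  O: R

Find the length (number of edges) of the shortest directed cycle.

For each vertex v, BFS finds the shortest path from v back to v.
The shortest such closed walk is M → J → P → M, length 3.

3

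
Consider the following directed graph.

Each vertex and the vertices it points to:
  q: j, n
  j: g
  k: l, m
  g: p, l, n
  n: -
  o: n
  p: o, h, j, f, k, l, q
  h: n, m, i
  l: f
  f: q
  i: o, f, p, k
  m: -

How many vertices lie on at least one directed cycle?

9

A vertex is on a directed cycle iff it belongs to a strongly connected component of size ≥ 2 (or has a self-loop).
The vertices on cycles are {f, g, h, i, j, k, l, p, q} — 9 in total.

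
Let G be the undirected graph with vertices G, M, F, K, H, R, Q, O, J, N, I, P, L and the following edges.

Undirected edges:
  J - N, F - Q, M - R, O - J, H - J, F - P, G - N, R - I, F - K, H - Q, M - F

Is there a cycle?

No

DFS, tracking each vertex's parent; an edge to a visited non-parent vertex closes a cycle.
Start from L:
visit L (parent –)
visit G (parent –)
  visit N (parent G)
    N–G: parent, skip
    visit J (parent N)
      visit H (parent J)
        visit Q (parent H)
          visit F (parent Q)
            visit P (parent F)
              P–F: parent, skip
            visit M (parent F)
              M–F: parent, skip
              visit R (parent M)
                visit I (parent R)
                  I–R: parent, skip
                R–M: parent, skip
            F–Q: parent, skip
            visit K (parent F)
              K–F: parent, skip
          Q–H: parent, skip
        H–J: parent, skip
      J–N: parent, skip
      visit O (parent J)
        O–J: parent, skip
No non-parent visited neighbor found — the graph is a forest.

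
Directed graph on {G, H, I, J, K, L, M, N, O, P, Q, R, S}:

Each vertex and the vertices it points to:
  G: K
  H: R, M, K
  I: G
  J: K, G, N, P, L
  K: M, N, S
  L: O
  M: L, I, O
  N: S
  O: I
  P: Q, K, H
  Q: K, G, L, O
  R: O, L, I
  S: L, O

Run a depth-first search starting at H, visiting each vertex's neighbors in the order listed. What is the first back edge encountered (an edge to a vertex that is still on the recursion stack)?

DFS from H (visiting each vertex's neighbors in the order listed); mark gray on enter, black on exit:
H gray
  R gray
    O gray
      I gray
        G gray
          K gray
            M gray
              L gray
                L→O: O is gray → back edge
First back edge: L → O.

L->O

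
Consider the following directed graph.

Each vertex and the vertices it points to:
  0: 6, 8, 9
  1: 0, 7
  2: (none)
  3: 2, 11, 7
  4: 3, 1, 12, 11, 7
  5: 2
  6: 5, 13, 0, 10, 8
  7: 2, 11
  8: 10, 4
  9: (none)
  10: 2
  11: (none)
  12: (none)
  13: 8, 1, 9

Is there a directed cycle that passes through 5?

No

5 lies on a cycle iff there is a path from 5 back to itself.
Exploring from 5, it never reaches itself; equivalently, its strongly connected component is a singleton.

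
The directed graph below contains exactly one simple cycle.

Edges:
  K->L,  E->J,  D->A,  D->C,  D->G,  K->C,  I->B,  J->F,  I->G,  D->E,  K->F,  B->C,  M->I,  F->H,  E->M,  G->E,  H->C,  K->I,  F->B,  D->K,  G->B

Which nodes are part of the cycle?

E, G, I, M

DFS with gray/black marking from E:
E gray
  M gray
    I gray
      G gray
        B gray
          C gray
          C black
        B black
        G→E: E is gray → back edge
Back edge closes the cycle E → M → I → G → E; its vertices are {E, G, I, M}.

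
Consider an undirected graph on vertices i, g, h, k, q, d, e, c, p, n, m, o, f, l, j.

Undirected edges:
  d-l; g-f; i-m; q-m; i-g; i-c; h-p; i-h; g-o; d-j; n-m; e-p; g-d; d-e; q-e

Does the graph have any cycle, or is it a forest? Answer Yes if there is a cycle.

DFS, tracking each vertex's parent; an edge to a visited non-parent vertex closes a cycle.
Start from c:
visit c (parent –)
  visit i (parent c)
    visit h (parent i)
      visit p (parent h)
        p–h: parent, skip
        visit e (parent p)
          visit d (parent e)
            visit g (parent d)
              g–i: i visited and ≠ parent → cycle
Cycle: i – h – p – e – d – g – i.

Yes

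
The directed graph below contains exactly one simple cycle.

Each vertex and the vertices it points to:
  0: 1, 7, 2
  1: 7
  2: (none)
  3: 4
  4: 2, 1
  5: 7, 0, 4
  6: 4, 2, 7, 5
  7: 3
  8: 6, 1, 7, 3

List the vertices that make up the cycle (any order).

1, 3, 4, 7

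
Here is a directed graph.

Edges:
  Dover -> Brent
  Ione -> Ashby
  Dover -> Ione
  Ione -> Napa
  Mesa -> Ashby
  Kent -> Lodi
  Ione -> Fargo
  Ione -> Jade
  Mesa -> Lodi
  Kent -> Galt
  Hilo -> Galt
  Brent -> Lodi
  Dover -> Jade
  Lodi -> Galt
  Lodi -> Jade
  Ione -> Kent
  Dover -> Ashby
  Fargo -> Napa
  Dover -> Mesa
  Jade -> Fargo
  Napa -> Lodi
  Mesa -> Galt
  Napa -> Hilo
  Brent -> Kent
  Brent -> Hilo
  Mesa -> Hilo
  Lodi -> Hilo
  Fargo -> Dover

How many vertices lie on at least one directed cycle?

9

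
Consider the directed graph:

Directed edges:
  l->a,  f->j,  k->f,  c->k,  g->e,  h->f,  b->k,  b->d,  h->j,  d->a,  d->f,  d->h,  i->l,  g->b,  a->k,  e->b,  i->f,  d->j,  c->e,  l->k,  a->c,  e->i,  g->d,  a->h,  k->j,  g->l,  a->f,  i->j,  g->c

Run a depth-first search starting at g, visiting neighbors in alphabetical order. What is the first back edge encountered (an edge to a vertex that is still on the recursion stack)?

e→b

DFS from g (visiting neighbors in alphabetical order); mark gray on enter, black on exit:
g gray
  b gray
    d gray
      a gray
        c gray
          e gray
            e→b: b is gray → back edge
First back edge: e → b.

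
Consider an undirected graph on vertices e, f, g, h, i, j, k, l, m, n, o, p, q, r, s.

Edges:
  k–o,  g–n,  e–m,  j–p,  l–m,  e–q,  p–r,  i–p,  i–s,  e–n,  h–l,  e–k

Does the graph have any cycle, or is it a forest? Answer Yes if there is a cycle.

No

DFS, tracking each vertex's parent; an edge to a visited non-parent vertex closes a cycle.
Start from l:
visit l (parent –)
  visit m (parent l)
    m–l: parent, skip
    visit e (parent m)
      visit n (parent e)
        visit g (parent n)
          g–n: parent, skip
        n–e: parent, skip
      e–m: parent, skip
      visit q (parent e)
        q–e: parent, skip
      visit k (parent e)
        k–e: parent, skip
        visit o (parent k)
          o–k: parent, skip
  visit h (parent l)
    h–l: parent, skip
visit f (parent –)
visit i (parent –)
  visit p (parent i)
    visit j (parent p)
      j–p: parent, skip
    visit r (parent p)
      r–p: parent, skip
    p–i: parent, skip
  visit s (parent i)
    s–i: parent, skip
No non-parent visited neighbor found — the graph is a forest.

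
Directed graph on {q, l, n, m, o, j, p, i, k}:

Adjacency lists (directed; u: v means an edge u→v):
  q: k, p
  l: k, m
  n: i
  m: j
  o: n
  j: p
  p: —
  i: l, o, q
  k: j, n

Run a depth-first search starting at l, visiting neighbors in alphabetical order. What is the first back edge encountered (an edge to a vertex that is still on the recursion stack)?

DFS from l (visiting neighbors in alphabetical order); mark gray on enter, black on exit:
l gray
  k gray
    j gray
      p gray
      p black
    j black
    n gray
      i gray
        i→l: l is gray → back edge
First back edge: i → l.

i→l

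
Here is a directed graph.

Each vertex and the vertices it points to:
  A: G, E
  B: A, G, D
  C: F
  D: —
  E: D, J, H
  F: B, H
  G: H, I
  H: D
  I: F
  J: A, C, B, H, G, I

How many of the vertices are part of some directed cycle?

8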